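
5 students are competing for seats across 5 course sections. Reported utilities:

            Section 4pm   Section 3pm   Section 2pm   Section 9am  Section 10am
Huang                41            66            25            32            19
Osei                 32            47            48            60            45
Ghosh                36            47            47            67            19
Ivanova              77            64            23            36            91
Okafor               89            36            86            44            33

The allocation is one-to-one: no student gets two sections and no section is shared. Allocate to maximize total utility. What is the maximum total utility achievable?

Max total: 361 points

Optimal: Huang→Section 3pm (66 points), Osei→Section 2pm (48 points), Ghosh→Section 9am (67 points), Ivanova→Section 10am (91 points), Okafor→Section 4pm (89 points) — total 66+48+67+91+89 = 361 points.
Row-greedy (each student in turn takes its best remaining section) gives 353 points, worse by 8.
Checked against all permutations: 361 points is optimal.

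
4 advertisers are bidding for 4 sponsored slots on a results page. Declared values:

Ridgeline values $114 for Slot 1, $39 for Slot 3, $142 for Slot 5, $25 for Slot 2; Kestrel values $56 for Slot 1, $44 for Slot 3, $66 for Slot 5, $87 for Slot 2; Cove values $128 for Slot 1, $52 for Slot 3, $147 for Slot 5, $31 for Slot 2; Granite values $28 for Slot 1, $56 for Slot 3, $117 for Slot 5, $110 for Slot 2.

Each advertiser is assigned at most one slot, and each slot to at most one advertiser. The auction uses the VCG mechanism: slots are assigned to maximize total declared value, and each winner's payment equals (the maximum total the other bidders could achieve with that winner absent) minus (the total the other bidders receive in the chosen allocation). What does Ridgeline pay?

Ridgeline pays $50.

Efficient allocation: Ridgeline→Slot 5 ($142), Kestrel→Slot 3 ($44), Cove→Slot 1 ($128), Granite→Slot 2 ($110); total welfare W = $424.
Ridgeline receives Slot 5 at value $142, so the others get W − 142 = $282.
Without Ridgeline: best allocation of the remaining 3 bidders over all 4 slots is Kestrel→Slot 2 ($87), Cove→Slot 1 ($128), Granite→Slot 5 ($117), total $332.
VCG payment = (others' best without Ridgeline) − (others' welfare with Ridgeline) = 332 − 282 = $50.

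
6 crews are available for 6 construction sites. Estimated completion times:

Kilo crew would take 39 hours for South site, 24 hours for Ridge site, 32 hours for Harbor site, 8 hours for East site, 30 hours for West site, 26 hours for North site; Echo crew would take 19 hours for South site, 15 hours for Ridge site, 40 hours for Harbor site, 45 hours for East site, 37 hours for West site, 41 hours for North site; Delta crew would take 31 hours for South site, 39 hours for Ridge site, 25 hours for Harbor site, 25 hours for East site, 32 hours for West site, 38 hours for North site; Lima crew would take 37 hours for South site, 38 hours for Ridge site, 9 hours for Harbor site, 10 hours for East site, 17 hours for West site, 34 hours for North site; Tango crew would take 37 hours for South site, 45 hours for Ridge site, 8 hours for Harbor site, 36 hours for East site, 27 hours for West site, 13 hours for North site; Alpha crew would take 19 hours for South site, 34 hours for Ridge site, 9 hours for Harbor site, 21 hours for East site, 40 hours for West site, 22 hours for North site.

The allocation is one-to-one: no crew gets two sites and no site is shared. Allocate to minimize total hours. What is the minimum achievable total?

Optimal: Kilo crew→East site (8 hours), Echo crew→Ridge site (15 hours), Delta crew→South site (31 hours), Lima crew→West site (17 hours), Tango crew→North site (13 hours), Alpha crew→Harbor site (9 hours) — total 8+15+31+17+13+9 = 93 hours.
Column-greedy (each site in turn goes to its cheapest remaining crew) gives 115 hours, worse by 22.

Min total: 93 hours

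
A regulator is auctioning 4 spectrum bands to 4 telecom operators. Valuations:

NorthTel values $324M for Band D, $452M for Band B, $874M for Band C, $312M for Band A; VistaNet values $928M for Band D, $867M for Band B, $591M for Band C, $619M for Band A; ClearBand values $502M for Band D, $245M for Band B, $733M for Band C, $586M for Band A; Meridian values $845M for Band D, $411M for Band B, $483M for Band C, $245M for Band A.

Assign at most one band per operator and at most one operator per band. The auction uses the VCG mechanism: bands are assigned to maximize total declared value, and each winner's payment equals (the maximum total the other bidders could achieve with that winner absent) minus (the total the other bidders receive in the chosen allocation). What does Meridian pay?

Efficient allocation: NorthTel→Band C ($874M), VistaNet→Band B ($867M), ClearBand→Band A ($586M), Meridian→Band D ($845M); total welfare W = $3172M.
Meridian receives Band D at value $845M, so the others get W − 845 = $2327M.
Without Meridian: best allocation of the remaining 3 bidders over all 4 bands is NorthTel→Band C ($874M), VistaNet→Band D ($928M), ClearBand→Band A ($586M), total $2388M.
VCG payment = (others' best without Meridian) − (others' welfare with Meridian) = 2388 − 2327 = $61M.

Meridian pays $61M.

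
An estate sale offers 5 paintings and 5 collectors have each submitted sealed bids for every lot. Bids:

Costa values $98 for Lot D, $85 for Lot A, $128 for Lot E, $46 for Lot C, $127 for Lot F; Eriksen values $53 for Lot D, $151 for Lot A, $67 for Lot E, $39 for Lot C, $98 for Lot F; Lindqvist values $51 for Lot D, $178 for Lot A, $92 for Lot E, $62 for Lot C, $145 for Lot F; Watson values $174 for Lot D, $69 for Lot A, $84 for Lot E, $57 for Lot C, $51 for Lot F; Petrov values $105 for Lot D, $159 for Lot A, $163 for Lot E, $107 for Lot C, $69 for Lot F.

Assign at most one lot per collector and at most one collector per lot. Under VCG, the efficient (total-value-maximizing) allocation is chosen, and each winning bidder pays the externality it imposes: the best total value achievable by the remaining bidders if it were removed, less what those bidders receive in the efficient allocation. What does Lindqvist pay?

Lindqvist pays $55.

Efficient allocation: Costa→Lot E ($128), Eriksen→Lot A ($151), Lindqvist→Lot F ($145), Watson→Lot D ($174), Petrov→Lot C ($107); total welfare W = $705.
Lindqvist receives Lot F at value $145, so the others get W − 145 = $560.
Without Lindqvist: best allocation of the remaining 4 bidders over all 5 lots is Costa→Lot F ($127), Eriksen→Lot A ($151), Watson→Lot D ($174), Petrov→Lot E ($163), total $615.
VCG payment = (others' best without Lindqvist) − (others' welfare with Lindqvist) = 615 − 560 = $55.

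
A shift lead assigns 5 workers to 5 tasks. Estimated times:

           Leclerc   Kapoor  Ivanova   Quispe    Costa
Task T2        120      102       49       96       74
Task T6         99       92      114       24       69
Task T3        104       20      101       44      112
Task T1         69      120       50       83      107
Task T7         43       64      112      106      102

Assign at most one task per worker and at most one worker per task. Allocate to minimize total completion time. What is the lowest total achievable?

Min total: 211 min

This is the linear assignment problem.
Optimal: Leclerc→Task T7 (43 min), Kapoor→Task T3 (20 min), Ivanova→Task T1 (50 min), Quispe→Task T6 (24 min), Costa→Task T2 (74 min) — total 43+20+50+24+74 = 211 min.
Column-greedy (each task in turn goes to its cheapest remaining worker) gives 264 min, worse by 53.
Swapping Quispe↔Leclerc (Quispe→Task T7 106 min, Leclerc→Task T6 99 min) adds 138.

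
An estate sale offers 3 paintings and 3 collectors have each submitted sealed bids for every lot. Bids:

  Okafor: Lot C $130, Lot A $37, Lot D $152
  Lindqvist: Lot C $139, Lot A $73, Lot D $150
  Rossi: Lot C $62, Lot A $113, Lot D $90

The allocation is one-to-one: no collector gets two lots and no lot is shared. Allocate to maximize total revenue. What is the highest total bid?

Optimal: Okafor→Lot D ($152), Lindqvist→Lot C ($139), Rossi→Lot A ($113) — total 152+139+113 = $404.

Max total: $404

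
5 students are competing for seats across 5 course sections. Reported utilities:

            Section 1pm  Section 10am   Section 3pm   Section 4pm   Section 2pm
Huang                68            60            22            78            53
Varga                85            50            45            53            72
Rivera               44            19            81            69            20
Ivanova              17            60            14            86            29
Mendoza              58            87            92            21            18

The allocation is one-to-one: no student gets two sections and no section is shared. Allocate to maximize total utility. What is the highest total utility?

Optimal: Huang→Section 1pm (68 points), Varga→Section 2pm (72 points), Rivera→Section 3pm (81 points), Ivanova→Section 4pm (86 points), Mendoza→Section 10am (87 points) — total 68+72+81+86+87 = 394 points.

Max total: 394 points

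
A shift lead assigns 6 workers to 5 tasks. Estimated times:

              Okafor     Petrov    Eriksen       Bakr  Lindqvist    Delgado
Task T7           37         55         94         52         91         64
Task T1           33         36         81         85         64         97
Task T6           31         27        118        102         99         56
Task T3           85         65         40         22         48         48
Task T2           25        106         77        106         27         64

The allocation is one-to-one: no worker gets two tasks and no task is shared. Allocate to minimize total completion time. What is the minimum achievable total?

Minimum total: 173 min

Optimal: Delgado→Task T7 (64 min), Okafor→Task T1 (33 min), Petrov→Task T6 (27 min), Bakr→Task T3 (22 min), Lindqvist→Task T2 (27 min) — total 64+33+27+22+27 = 173 min.
Min-entry greedy (repeatedly take the single cheapest remaining cell) gives 202 min, worse by 29.
Next-best assignment: Okafor→Task T7, Petrov→Task T1, Delgado→Task T6, Bakr→Task T3, Lindqvist→Task T2 = 178 min.
Checked against all permutations: 173 min is optimal.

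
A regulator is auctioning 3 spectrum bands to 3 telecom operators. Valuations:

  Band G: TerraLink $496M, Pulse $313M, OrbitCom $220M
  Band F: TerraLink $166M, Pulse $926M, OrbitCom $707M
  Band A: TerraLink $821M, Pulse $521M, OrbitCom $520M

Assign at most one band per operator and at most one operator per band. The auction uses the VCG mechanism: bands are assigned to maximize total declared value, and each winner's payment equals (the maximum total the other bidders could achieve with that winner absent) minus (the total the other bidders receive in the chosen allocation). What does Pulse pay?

Pulse pays $487M.

Efficient allocation: TerraLink→Band A ($821M), Pulse→Band F ($926M), OrbitCom→Band G ($220M); total welfare W = $1967M.
Pulse receives Band F at value $926M, so the others get W − 926 = $1041M.
Without Pulse: best allocation of the remaining 2 bidders over all 3 bands is TerraLink→Band A ($821M), OrbitCom→Band F ($707M), total $1528M.
VCG payment = (others' best without Pulse) − (others' welfare with Pulse) = 1528 − 1041 = $487M.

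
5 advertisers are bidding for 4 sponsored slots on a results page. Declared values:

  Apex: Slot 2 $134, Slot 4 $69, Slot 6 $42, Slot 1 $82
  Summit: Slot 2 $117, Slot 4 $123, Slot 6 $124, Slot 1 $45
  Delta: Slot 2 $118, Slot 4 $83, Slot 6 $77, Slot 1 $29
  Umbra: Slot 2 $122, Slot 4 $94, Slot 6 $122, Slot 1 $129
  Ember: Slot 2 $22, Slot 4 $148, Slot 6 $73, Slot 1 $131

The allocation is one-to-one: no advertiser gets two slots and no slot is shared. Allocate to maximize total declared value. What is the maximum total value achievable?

Max total: $535

This is a one-to-one assignment (maximum-weight bipartite matching).
Optimal: Apex→Slot 2 ($134), Ember→Slot 4 ($148), Summit→Slot 6 ($124), Umbra→Slot 1 ($129) — total 134+148+124+129 = $535.
Row-greedy (each advertiser in turn takes its best remaining slot) gives $470, worse by 65.
Next-best assignment: Delta→Slot 2, Ember→Slot 4, Summit→Slot 6, Umbra→Slot 1 = $519.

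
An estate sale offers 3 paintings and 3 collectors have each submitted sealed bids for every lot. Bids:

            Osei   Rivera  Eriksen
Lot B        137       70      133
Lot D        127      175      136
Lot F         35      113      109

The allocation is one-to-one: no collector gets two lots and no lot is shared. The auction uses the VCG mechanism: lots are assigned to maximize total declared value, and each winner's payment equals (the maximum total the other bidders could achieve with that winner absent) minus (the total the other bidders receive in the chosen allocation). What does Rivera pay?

Efficient allocation: Osei→Lot B ($137), Rivera→Lot D ($175), Eriksen→Lot F ($109); total welfare W = $421.
Rivera receives Lot D at value $175, so the others get W − 175 = $246.
Without Rivera: best allocation of the remaining 2 bidders over all 3 lots is Osei→Lot B ($137), Eriksen→Lot D ($136), total $273.
VCG payment = (others' best without Rivera) − (others' welfare with Rivera) = 273 − 246 = $27.

Rivera pays $27.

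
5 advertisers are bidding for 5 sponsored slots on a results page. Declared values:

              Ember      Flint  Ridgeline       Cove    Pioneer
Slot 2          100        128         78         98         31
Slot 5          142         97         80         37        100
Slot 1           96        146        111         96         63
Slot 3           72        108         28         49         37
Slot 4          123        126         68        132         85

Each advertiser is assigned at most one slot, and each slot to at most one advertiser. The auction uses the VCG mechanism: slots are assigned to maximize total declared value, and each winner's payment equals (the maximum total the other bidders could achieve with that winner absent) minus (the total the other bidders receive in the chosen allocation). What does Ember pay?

Ember pays $20.

Efficient allocation: Ember→Slot 2 ($100), Flint→Slot 3 ($108), Ridgeline→Slot 1 ($111), Cove→Slot 4 ($132), Pioneer→Slot 5 ($100); total welfare W = $551.
Ember receives Slot 2 at value $100, so the others get W − 100 = $451.
Without Ember: best allocation of the remaining 4 bidders over all 5 slots is Flint→Slot 2 ($128), Ridgeline→Slot 1 ($111), Cove→Slot 4 ($132), Pioneer→Slot 5 ($100), total $471.
VCG payment = (others' best without Ember) − (others' welfare with Ember) = 471 − 451 = $20.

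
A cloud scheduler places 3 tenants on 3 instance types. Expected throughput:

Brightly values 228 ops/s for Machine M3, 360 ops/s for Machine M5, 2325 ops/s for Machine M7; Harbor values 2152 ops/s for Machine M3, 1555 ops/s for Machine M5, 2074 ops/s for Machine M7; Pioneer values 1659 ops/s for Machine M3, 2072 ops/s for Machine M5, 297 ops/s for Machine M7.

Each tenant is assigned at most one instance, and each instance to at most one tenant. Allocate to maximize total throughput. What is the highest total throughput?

This is a one-to-one assignment (maximum-weight bipartite matching).
Optimal: Brightly→Machine M7 (2325 ops/s), Harbor→Machine M3 (2152 ops/s), Pioneer→Machine M5 (2072 ops/s) — total 2325+2152+2072 = 6549 ops/s.
Checked against all permutations: 6549 ops/s is optimal.

Max total: 6549 ops/s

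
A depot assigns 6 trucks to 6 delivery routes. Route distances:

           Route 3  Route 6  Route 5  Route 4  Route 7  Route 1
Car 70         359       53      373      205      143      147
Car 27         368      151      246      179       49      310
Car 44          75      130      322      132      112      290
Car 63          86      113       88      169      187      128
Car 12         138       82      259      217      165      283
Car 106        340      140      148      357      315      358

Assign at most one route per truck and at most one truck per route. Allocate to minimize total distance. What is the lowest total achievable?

Optimal: Car 70→Route 1 (147 km), Car 27→Route 7 (49 km), Car 44→Route 4 (132 km), Car 63→Route 3 (86 km), Car 12→Route 6 (82 km), Car 106→Route 5 (148 km) — total 147+49+132+86+82+148 = 644 km.
Min-entry greedy (repeatedly take the single cheapest remaining cell) gives 840 km, worse by 196.

Minimum total: 644 km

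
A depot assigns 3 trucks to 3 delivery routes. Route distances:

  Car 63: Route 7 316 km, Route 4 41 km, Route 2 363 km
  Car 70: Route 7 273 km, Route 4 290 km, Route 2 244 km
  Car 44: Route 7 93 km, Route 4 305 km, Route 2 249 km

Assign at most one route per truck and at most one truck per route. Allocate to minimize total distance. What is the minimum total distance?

This is the linear assignment problem.
Optimal: Car 63→Route 4 (41 km), Car 70→Route 2 (244 km), Car 44→Route 7 (93 km) — total 41+244+93 = 378 km.
Next-best assignment: Car 63→Route 4, Car 70→Route 7, Car 44→Route 2 = 563 km.

Minimum total: 378 km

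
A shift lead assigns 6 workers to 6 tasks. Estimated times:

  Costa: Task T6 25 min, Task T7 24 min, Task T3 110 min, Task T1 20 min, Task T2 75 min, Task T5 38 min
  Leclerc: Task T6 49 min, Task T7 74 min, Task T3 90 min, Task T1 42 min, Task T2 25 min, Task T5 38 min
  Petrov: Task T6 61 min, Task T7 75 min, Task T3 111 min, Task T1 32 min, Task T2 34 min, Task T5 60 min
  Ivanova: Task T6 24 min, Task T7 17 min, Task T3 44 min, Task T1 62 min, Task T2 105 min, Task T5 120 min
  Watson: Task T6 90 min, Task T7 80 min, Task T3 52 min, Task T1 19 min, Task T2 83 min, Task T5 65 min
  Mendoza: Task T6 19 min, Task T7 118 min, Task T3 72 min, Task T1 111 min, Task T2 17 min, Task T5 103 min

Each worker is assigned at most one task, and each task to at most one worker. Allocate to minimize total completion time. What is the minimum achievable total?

Min total: 178 min

This is a one-to-one assignment (minimum-cost bipartite matching).
Optimal: Costa→Task T7 (24 min), Leclerc→Task T5 (38 min), Petrov→Task T2 (34 min), Ivanova→Task T3 (44 min), Watson→Task T1 (19 min), Mendoza→Task T6 (19 min) — total 24+38+34+44+19+19 = 178 min.
Row-greedy (each worker in turn takes its cheapest remaining task) gives 193 min, worse by 15.
Swapping Petrov↔Costa (Petrov→Task T7 75 min, Costa→Task T2 75 min) adds 92.
No other one-to-one assignment undercuts 178 min.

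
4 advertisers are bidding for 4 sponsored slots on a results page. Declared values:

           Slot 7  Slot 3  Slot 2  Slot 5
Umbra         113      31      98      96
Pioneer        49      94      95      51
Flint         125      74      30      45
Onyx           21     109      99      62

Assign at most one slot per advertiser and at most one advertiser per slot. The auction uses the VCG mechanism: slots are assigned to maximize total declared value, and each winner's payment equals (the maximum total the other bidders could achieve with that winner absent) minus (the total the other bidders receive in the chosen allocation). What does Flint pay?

Efficient allocation: Umbra→Slot 5 ($96), Pioneer→Slot 2 ($95), Flint→Slot 7 ($125), Onyx→Slot 3 ($109); total welfare W = $425.
Flint receives Slot 7 at value $125, so the others get W − 125 = $300.
Without Flint: best allocation of the remaining 3 bidders over all 4 slots is Umbra→Slot 7 ($113), Pioneer→Slot 2 ($95), Onyx→Slot 3 ($109), total $317.
VCG payment = (others' best without Flint) − (others' welfare with Flint) = 317 − 300 = $17.

Flint pays $17.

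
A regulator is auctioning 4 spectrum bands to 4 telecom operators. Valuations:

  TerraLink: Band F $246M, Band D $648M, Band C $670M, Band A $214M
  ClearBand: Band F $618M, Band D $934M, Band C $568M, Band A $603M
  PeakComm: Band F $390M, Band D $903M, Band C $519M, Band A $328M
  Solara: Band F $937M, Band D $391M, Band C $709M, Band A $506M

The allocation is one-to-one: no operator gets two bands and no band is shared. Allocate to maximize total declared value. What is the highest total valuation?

Maximum total: $3113M

Optimal: TerraLink→Band C ($670M), ClearBand→Band A ($603M), PeakComm→Band D ($903M), Solara→Band F ($937M) — total 670+603+903+937 = $3113M.
Max-entry greedy (repeatedly take the single best remaining cell) gives $2869M, worse by 244.
Next-best assignment: TerraLink→Band C, ClearBand→Band D, PeakComm→Band A, Solara→Band F = $2869M.
No other one-to-one assignment exceeds $3113M.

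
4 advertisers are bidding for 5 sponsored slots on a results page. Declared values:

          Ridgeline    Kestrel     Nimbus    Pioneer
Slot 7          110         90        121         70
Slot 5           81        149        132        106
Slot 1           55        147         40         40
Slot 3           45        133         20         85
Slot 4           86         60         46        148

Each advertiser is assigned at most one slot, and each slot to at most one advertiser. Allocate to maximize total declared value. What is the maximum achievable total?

Treat this as an assignment problem: match each advertiser to one slot.
Optimal: Ridgeline→Slot 7 ($110), Kestrel→Slot 1 ($147), Nimbus→Slot 5 ($132), Pioneer→Slot 4 ($148) — total 110+147+132+148 = $537.
Row-greedy (each advertiser in turn takes its best remaining slot) gives $390, worse by 147.
No other one-to-one assignment exceeds $537.

Max total: $537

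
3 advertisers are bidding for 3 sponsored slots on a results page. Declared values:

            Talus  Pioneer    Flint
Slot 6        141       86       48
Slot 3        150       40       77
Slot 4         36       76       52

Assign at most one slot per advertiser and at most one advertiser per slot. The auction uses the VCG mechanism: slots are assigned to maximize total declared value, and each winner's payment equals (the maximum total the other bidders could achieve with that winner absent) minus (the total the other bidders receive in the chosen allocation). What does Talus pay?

Talus pays $10.

Efficient allocation: Talus→Slot 6 ($141), Pioneer→Slot 4 ($76), Flint→Slot 3 ($77); total welfare W = $294.
Talus receives Slot 6 at value $141, so the others get W − 141 = $153.
Without Talus: best allocation of the remaining 2 bidders over all 3 slots is Pioneer→Slot 6 ($86), Flint→Slot 3 ($77), total $163.
VCG payment = (others' best without Talus) − (others' welfare with Talus) = 163 − 153 = $10.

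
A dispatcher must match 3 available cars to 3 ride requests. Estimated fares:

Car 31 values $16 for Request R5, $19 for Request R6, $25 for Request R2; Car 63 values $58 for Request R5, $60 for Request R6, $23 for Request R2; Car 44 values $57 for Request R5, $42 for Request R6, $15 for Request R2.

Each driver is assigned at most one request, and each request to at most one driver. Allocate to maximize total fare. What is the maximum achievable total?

This is a one-to-one assignment (maximum-weight bipartite matching).
Optimal: Car 31→Request R2 ($25), Car 63→Request R6 ($60), Car 44→Request R5 ($57) — total 25+60+57 = $142.
Column-greedy (each request in turn goes to its best remaining driver) gives $125, worse by 17.
No other one-to-one assignment exceeds $142.

Max total: $142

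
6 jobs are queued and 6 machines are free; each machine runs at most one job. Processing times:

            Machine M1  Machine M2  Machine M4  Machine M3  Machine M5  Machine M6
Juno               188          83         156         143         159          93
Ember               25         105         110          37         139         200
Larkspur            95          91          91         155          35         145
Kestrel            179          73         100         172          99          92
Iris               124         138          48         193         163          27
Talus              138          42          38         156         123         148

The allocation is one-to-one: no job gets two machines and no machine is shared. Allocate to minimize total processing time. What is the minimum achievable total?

Optimal: Juno→Machine M3 (143 min), Ember→Machine M1 (25 min), Larkspur→Machine M5 (35 min), Kestrel→Machine M2 (73 min), Iris→Machine M6 (27 min), Talus→Machine M4 (38 min) — total 143+25+35+73+27+38 = 341 min.
Row-greedy (each job in turn takes its cheapest remaining machine) gives 439 min, worse by 98.
Next-best assignment: Juno→Machine M3, Ember→Machine M1, Larkspur→Machine M5, Kestrel→Machine M4, Iris→Machine M6, Talus→Machine M2 = 372 min.

Min total: 341 min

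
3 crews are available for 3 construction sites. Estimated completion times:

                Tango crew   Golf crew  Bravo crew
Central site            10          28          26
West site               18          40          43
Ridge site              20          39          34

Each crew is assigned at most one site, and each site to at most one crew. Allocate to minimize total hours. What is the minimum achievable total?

Minimum total: 80 hours

This is the linear assignment problem.
Optimal: Tango crew→West site (18 hours), Golf crew→Central site (28 hours), Bravo crew→Ridge site (34 hours) — total 18+28+34 = 80 hours.
Row-greedy (each crew in turn takes its cheapest remaining site) gives 92 hours, worse by 12.
Swapping Golf crew↔Tango crew (Golf crew→West site 40 hours, Tango crew→Central site 10 hours) adds 4.
Every other assignment is strictly worse.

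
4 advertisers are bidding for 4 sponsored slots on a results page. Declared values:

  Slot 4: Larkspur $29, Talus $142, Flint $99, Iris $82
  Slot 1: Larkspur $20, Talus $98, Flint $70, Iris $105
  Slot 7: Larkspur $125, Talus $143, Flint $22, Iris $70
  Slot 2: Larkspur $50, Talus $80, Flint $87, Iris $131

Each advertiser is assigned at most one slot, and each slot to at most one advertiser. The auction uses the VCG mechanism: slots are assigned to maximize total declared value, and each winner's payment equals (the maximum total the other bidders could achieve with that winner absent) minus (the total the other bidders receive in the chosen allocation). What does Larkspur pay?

Larkspur pays $30.

Efficient allocation: Larkspur→Slot 7 ($125), Talus→Slot 4 ($142), Flint→Slot 1 ($70), Iris→Slot 2 ($131); total welfare W = $468.
Larkspur receives Slot 7 at value $125, so the others get W − 125 = $343.
Without Larkspur: best allocation of the remaining 3 bidders over all 4 slots is Talus→Slot 7 ($143), Flint→Slot 4 ($99), Iris→Slot 2 ($131), total $373.
VCG payment = (others' best without Larkspur) − (others' welfare with Larkspur) = 373 − 343 = $30.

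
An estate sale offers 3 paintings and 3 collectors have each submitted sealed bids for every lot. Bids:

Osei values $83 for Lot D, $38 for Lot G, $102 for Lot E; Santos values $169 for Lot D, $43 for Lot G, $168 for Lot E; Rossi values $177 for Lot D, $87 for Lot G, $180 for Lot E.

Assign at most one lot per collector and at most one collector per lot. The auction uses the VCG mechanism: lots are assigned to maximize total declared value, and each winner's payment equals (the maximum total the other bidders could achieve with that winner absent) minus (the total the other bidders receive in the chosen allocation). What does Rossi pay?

Rossi pays $64.

Efficient allocation: Osei→Lot G ($38), Santos→Lot D ($169), Rossi→Lot E ($180); total welfare W = $387.
Rossi receives Lot E at value $180, so the others get W − 180 = $207.
Without Rossi: best allocation of the remaining 2 bidders over all 3 lots is Osei→Lot E ($102), Santos→Lot D ($169), total $271.
VCG payment = (others' best without Rossi) − (others' welfare with Rossi) = 271 − 207 = $64.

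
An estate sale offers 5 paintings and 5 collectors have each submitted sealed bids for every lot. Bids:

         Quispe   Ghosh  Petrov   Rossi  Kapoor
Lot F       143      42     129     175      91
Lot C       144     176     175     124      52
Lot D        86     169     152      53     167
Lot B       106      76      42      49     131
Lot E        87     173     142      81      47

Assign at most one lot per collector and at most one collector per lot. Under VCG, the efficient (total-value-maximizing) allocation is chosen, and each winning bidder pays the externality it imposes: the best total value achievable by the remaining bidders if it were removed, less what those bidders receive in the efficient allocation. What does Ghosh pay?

Efficient allocation: Quispe→Lot B ($106), Ghosh→Lot E ($173), Petrov→Lot C ($175), Rossi→Lot F ($175), Kapoor→Lot D ($167); total welfare W = $796.
Ghosh receives Lot E at value $173, so the others get W − 173 = $623.
Without Ghosh: best allocation of the remaining 4 bidders over all 5 lots is Quispe→Lot C ($144), Petrov→Lot E ($142), Rossi→Lot F ($175), Kapoor→Lot D ($167), total $628.
VCG payment = (others' best without Ghosh) − (others' welfare with Ghosh) = 628 − 623 = $5.

Ghosh pays $5.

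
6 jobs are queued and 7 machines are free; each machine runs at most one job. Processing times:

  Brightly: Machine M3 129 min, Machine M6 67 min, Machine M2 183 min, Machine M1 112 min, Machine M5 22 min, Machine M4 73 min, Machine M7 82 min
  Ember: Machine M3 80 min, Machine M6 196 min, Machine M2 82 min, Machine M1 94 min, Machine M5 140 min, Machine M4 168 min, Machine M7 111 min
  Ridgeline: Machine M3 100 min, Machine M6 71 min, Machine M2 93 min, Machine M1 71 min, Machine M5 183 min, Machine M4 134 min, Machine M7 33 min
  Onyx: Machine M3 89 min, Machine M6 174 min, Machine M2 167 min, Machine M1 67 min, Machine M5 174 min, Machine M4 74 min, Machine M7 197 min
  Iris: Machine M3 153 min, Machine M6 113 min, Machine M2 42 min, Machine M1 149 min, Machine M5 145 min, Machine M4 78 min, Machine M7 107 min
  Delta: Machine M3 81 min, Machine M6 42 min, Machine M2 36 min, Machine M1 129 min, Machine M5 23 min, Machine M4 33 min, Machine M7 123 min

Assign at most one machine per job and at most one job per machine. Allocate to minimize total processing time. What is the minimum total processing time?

Min total: 277 min

Treat this as an assignment problem: match each job to one machine.
Optimal: Brightly→Machine M5 (22 min), Ember→Machine M3 (80 min), Ridgeline→Machine M7 (33 min), Onyx→Machine M1 (67 min), Iris→Machine M2 (42 min), Delta→Machine M4 (33 min) — total 22+80+33+67+42+33 = 277 min.
Column-greedy (each machine in turn goes to its cheapest remaining job) gives 387 min, worse by 110.
Swapping Ridgeline↔Iris (Ridgeline→Machine M2 93 min, Iris→Machine M7 107 min) adds 125.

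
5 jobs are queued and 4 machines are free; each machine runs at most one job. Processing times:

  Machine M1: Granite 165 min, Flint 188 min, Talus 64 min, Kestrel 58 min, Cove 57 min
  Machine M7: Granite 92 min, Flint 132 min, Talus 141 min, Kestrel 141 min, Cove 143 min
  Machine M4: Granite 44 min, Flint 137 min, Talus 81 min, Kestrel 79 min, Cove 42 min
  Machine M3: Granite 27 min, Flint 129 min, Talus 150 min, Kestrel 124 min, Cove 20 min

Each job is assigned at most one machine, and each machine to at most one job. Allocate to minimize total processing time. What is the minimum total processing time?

This is the linear assignment problem.
Optimal: Kestrel→Machine M1 (58 min), Granite→Machine M7 (92 min), Talus→Machine M4 (81 min), Cove→Machine M3 (20 min) — total 58+92+81+20 = 251 min.
Column-greedy (each machine in turn goes to its cheapest remaining job) gives 357 min, worse by 106.
Next-best assignment: Kestrel→Machine M1, Flint→Machine M7, Granite→Machine M4, Cove→Machine M3 = 254 min.

Min total: 251 min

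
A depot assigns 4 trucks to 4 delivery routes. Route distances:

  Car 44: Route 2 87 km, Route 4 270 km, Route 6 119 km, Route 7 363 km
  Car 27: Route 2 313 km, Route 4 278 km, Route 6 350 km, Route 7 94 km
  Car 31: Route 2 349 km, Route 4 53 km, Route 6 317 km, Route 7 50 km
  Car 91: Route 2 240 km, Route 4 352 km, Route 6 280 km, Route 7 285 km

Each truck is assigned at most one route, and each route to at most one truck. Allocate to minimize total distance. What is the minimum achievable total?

Min total: 506 km

Treat this as an assignment problem: match each truck to one route.
Optimal: Car 44→Route 6 (119 km), Car 27→Route 7 (94 km), Car 31→Route 4 (53 km), Car 91→Route 2 (240 km) — total 119+94+53+240 = 506 km.
Row-greedy (each truck in turn takes its cheapest remaining route) gives 514 km, worse by 8.
Next-best assignment: Car 44→Route 2, Car 27→Route 7, Car 31→Route 4, Car 91→Route 6 = 514 km.
Every other assignment is strictly worse.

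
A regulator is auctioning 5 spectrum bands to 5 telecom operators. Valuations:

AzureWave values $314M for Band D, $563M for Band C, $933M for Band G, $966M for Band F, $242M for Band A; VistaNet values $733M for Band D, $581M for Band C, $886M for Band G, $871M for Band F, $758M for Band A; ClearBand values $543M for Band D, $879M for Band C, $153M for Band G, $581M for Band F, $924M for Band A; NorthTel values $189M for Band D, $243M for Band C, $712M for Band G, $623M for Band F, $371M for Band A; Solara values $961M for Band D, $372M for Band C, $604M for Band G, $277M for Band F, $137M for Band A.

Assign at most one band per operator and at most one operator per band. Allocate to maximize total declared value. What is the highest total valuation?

Max total: $4276M

Optimal: AzureWave→Band F ($966M), VistaNet→Band A ($758M), ClearBand→Band C ($879M), NorthTel→Band G ($712M), Solara→Band D ($961M) — total 966+758+879+712+961 = $4276M.
Row-greedy (each operator in turn takes its best remaining band) gives $3980M, worse by 296.
Swapping Solara↔AzureWave (Solara→Band F $277M, AzureWave→Band D $314M) loses 1336.
Checked against all permutations: $4276M is optimal.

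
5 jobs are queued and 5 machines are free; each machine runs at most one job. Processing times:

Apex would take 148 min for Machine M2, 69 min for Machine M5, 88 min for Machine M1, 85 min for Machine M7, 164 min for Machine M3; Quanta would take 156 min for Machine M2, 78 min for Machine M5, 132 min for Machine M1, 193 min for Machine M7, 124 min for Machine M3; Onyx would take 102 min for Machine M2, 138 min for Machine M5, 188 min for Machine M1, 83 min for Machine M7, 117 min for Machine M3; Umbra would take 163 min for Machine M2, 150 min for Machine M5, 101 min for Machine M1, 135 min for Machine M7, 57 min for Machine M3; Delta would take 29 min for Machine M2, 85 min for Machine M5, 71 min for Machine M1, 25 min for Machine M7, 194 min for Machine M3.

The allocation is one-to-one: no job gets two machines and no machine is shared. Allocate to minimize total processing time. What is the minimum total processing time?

Optimal: Apex→Machine M1 (88 min), Quanta→Machine M5 (78 min), Onyx→Machine M7 (83 min), Umbra→Machine M3 (57 min), Delta→Machine M2 (29 min) — total 88+78+83+57+29 = 335 min.
Checked against all permutations: 335 min is optimal.

Min total: 335 min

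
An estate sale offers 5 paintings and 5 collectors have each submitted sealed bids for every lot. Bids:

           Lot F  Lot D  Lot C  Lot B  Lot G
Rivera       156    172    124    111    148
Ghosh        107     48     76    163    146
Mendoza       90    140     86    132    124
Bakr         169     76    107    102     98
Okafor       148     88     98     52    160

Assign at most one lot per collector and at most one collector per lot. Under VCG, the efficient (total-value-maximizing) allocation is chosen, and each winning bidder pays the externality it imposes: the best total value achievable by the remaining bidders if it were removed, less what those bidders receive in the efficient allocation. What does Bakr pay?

Efficient allocation: Rivera→Lot C ($124), Ghosh→Lot B ($163), Mendoza→Lot D ($140), Bakr→Lot F ($169), Okafor→Lot G ($160); total welfare W = $756.
Bakr receives Lot F at value $169, so the others get W − 169 = $587.
Without Bakr: best allocation of the remaining 4 bidders over all 5 lots is Rivera→Lot F ($156), Ghosh→Lot B ($163), Mendoza→Lot D ($140), Okafor→Lot G ($160), total $619.
VCG payment = (others' best without Bakr) − (others' welfare with Bakr) = 619 − 587 = $32.

Bakr pays $32.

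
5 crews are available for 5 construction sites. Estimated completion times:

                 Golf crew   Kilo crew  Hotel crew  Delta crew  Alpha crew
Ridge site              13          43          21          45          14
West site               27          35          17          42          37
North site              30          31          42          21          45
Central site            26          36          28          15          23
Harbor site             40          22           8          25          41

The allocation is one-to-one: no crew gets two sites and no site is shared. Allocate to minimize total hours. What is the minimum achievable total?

Optimal: Golf crew→West site (27 hours), Kilo crew→North site (31 hours), Hotel crew→Harbor site (8 hours), Delta crew→Central site (15 hours), Alpha crew→Ridge site (14 hours) — total 27+31+8+15+14 = 95 hours.
Swapping Kilo crew↔Alpha crew (Kilo crew→Ridge site 43 hours, Alpha crew→North site 45 hours) adds 43.

Min total: 95 hours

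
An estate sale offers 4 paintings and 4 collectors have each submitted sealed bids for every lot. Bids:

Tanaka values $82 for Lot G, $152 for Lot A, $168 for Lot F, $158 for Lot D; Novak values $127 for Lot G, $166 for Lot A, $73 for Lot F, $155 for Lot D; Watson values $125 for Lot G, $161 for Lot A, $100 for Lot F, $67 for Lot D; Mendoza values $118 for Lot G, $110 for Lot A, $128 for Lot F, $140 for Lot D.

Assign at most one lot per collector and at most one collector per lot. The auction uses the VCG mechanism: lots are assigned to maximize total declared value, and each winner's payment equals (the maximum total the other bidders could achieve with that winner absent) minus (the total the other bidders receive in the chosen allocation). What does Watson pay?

Watson pays $33.

Efficient allocation: Tanaka→Lot F ($168), Novak→Lot D ($155), Watson→Lot A ($161), Mendoza→Lot G ($118); total welfare W = $602.
Watson receives Lot A at value $161, so the others get W − 161 = $441.
Without Watson: best allocation of the remaining 3 bidders over all 4 lots is Tanaka→Lot F ($168), Novak→Lot A ($166), Mendoza→Lot D ($140), total $474.
VCG payment = (others' best without Watson) − (others' welfare with Watson) = 474 − 441 = $33.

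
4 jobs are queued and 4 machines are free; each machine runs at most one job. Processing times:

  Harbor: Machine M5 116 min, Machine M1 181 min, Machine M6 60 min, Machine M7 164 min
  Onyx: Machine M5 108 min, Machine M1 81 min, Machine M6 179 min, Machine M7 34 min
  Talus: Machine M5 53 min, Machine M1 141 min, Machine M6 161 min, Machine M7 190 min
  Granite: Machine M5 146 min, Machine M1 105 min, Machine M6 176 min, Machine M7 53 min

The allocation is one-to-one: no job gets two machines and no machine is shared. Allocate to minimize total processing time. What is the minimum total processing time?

Optimal: Harbor→Machine M6 (60 min), Onyx→Machine M1 (81 min), Talus→Machine M5 (53 min), Granite→Machine M7 (53 min) — total 60+81+53+53 = 247 min.
Min-entry greedy (repeatedly take the single cheapest remaining cell) gives 252 min, worse by 5.
Next-best assignment: Harbor→Machine M6, Onyx→Machine M7, Talus→Machine M5, Granite→Machine M1 = 252 min.
Swapping Talus↔Granite (Talus→Machine M7 190 min, Granite→Machine M5 146 min) adds 230.
Checked against all permutations: 247 min is optimal.

Minimum total: 247 min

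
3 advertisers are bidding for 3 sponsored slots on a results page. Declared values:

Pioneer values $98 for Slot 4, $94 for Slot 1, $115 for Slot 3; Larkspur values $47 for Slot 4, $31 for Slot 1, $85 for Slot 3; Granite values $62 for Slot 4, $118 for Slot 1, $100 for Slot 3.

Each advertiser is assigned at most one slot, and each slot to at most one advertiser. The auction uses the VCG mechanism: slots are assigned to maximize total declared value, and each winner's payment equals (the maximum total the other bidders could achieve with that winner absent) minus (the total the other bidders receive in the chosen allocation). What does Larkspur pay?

Efficient allocation: Pioneer→Slot 4 ($98), Larkspur→Slot 3 ($85), Granite→Slot 1 ($118); total welfare W = $301.
Larkspur receives Slot 3 at value $85, so the others get W − 85 = $216.
Without Larkspur: best allocation of the remaining 2 bidders over all 3 slots is Pioneer→Slot 3 ($115), Granite→Slot 1 ($118), total $233.
VCG payment = (others' best without Larkspur) − (others' welfare with Larkspur) = 233 − 216 = $17.

Larkspur pays $17.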